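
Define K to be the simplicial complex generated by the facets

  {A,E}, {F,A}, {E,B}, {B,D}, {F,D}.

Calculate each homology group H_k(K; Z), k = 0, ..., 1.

H_0 = Z,  H_1 = Z.

Take the total order A < B < D < E < F on the vertex set. Then K (dimension 1) consists of the simplices:

  0-simplices (5): A, B, D, E, F
  1-simplices (5): AE, AF, BD, BE, DF

giving chain groups C_0 ≅ Z^5, C_1 ≅ Z^5.

Boundary ∂_1: C_1 → C_0 maps an edge to its endpoints' difference, ∂[p,q] = q − p. For instance
  ∂BD = D − B.
The 5×5 boundary matrix has rank 4 and Smith normal form diag(1,1,1,1).

From H_k ≅ ker(∂_k) / im(∂_{k+1}) we obtain:

  H_0: rank C_0 − rank ∂_1 = 5 − 4 = 1, and the invariant factors of ∂_1 are all 1, so H_0 ≅ Z.
  H_1: rank ker ∂_1 − rank ∂_2 = (5 − 4) − 0 = 1, and there is no ∂_2, so H_1 ≅ Z.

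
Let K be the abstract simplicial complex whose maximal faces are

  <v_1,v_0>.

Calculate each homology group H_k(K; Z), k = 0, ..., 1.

Take the total order v_0 < v_1 on the vertex set. Then K (dimension 1) consists of the simplices:

  0-simplices (2): [v_0], [v_1]
  1-simplices (1): [v_0,v_1]

Hence C_0 ≅ Z^2, C_1 ≅ Z^1.

Boundary ∂_1: C_1 → C_0 maps an edge to its endpoints' difference, ∂[p,q] = q − p. For instance
  ∂[v_0,v_1] = [v_1] − [v_0].
This gives a 2×1 integer matrix of rank 1; reducing to Smith normal form yields diagonal entries (1).

Reading off H_k = ker ∂_k / im ∂_{k+1}:

  H_0: rank C_0 − rank ∂_1 = 2 − 1 = 1, and the invariant factors of ∂_1 are all 1, so H_0 ≅ Z.
  H_1: rank ker ∂_1 − rank ∂_2 = (1 − 1) − 0 = 0, and there is no ∂_2, so H_1 ≅ 0.

(K is a triangulation of the 1-simplex.)

H_0 ≅ Z,  H_1 = 0.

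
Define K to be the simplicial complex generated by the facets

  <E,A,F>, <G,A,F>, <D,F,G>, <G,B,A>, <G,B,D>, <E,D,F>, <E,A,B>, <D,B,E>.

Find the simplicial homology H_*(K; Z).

We work with the vertex ordering A < B < D < E < F < G. The simplices of K, each written with vertices in increasing order, are:

  0-simplices (6): A, B, D, E, F, G
  1-simplices (12): AB, AE, AF, AG, BD, BE, BG, DE, DF, DG, EF, FG
  2-simplices (8): ABE, ABG, AEF, AFG, BDE, BDG, DEF, DFG

giving chain groups C_0 ≅ Z^6, C_1 ≅ Z^12, C_2 ≅ Z^8.

∂_1: C_1 → C_0 sends each edge [p,q] (with p < q) to q − p.
As a 6×12 matrix over Z this has rank 5, with invariant factors (1,1,1,1,1).

Boundary ∂_2: C_2 → C_1 acts by ∂[p,q,r] = [q,r] − [p,r] + [p,q]. For instance
  ∂AEF = EF − AF + AE,
  ∂DEF = EF − DF + DE.
This gives a 12×8 integer matrix of rank 7; reducing to Smith normal form yields diagonal entries (1,1,1,1,1,1,1).

Reading off H_k = ker ∂_k / im ∂_{k+1}:

  H_0: rank C_0 − rank ∂_1 = 6 − 5 = 1, and the invariant factors of ∂_1 are all 1, so H_0 = Z.
  H_1: rank ker ∂_1 − rank ∂_2 = (12 − 5) − 7 = 0, and the invariant factors of ∂_2 are all 1, so H_1 = 0.
  H_2: rank ker ∂_2 − rank ∂_3 = (8 − 7) − 0 = 1, and there is no ∂_3, so H_2 = Z.

As a check, the Euler characteristic is 6 − 12 + 8 = 2, which agrees with 1 − 0 + 1 = 2.

H_0 ≅ Z,  H_1 = 0,  H_2 ≅ Z.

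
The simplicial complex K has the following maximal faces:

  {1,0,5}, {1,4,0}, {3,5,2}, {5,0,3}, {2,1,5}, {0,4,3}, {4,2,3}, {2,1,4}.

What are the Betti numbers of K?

We work with the vertex ordering 0 < 1 < 2 < 3 < 4 < 5. The simplices of K, each written with vertices in increasing order, are:

  0-simplices (6): [0], [1], [2], [3], [4], [5]
  1-simplices (12): [0,1], [0,3], [0,4], [0,5], [1,2], [1,4], [1,5], [2,3], [2,4], [2,5], [3,4], [3,5]
  2-simplices (8): [0,1,4], [0,1,5], [0,3,4], [0,3,5], [1,2,4], [1,2,5], [2,3,4], [2,3,5]

Hence C_0 ≅ Z^6, C_1 ≅ Z^12, C_2 ≅ Z^8.

The boundary map ∂_1: C_1 → C_0 sends each edge [p,q] (with p < q) to q − p.
As a 6×12 matrix over Z this has rank 5, with invariant factors (1,1,1,1,1).

Boundary ∂_2: C_2 → C_1 acts by ∂[p,q,r] = [q,r] − [p,r] + [p,q]. For instance
  ∂[0,1,4] = [1,4] − [0,4] + [0,1],
  ∂[0,3,5] = [3,5] − [0,5] + [0,3].
This gives a 12×8 integer matrix of rank 7; reducing to Smith normal form yields diagonal entries (1,1,1,1,1,1,1).

From H_k ≅ ker(∂_k) / im(∂_{k+1}) we obtain:

  H_0: rank C_0 − rank ∂_1 = 6 − 5 = 1, and the invariant factors of ∂_1 are all 1, so H_0 ≅ Z.
  H_1: rank ker ∂_1 − rank ∂_2 = (12 − 5) − 7 = 0, and the invariant factors of ∂_2 are all 1, so H_1 ≅ 0.
  H_2: rank ker ∂_2 − rank ∂_3 = (8 − 7) − 0 = 1, and there is no ∂_3, so H_2 ≅ Z.

As a check, the Euler characteristic is 6 − 12 + 8 = 2, which agrees with 1 − 0 + 1 = 2.
(K is a triangulation of the 2-sphere S^2.)

Hence the Betti numbers are b_0 = 1, b_1 = 0, b_2 = 1.

b_0 = 1, b_1 = 0, b_2 = 1.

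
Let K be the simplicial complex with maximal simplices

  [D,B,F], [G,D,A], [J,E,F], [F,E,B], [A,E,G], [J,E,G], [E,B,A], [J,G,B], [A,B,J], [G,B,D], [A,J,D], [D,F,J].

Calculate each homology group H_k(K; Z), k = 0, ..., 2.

We work with the vertex ordering A < B < D < E < F < G < J. The simplices of K, each written with vertices in increasing order, are:

  0-simplices (7): A, B, D, E, F, G, J
  1-simplices (18): AB, AD, AE, AG, AJ, BD, BE, BF, BG, BJ, DF, DG, DJ, EF, EG, EJ, FJ, GJ
  2-simplices (12): ABE, ABJ, ADG, ADJ, AEG, BDF, BDG, BEF, BGJ, DFJ, EFJ, EGJ

Hence C_0 ≅ Z^7, C_1 ≅ Z^18, C_2 ≅ Z^12.

The boundary map ∂_1: C_1 → C_0 maps an edge to its endpoints' difference, ∂[p,q] = q − p.
As a 7×18 matrix over Z this has rank 6, with invariant factors (1,1,1,1,1,1).

Boundary ∂_2: C_2 → C_1 acts by ∂[p,q,r] = [q,r] − [p,r] + [p,q]. For instance
  ∂DFJ = FJ − DJ + DF,
  ∂AEG = EG − AG + AE.
As a 18×12 matrix over Z this has rank 12, with invariant factors (1,1,1,1,1,1,1,1,1,1,1,2).

Computing H_k = (kernel of ∂_k) / (image of ∂_{k+1}):

  H_0: rank C_0 − rank ∂_1 = 7 − 6 = 1, and the invariant factors of ∂_1 are all 1, so H_0 ≅ Z.
  H_1: rank ker ∂_1 − rank ∂_2 = (18 − 6) − 12 = 0, and ∂_2 has invariant factor 2 > 1, so H_1 ≅ Z/2.
  H_2: rank ker ∂_2 − rank ∂_3 = (12 − 12) − 0 = 0, and there is no ∂_3, so H_2 ≅ 0.

As a check, the Euler characteristic is 7 − 18 + 12 = 1, which agrees with 1 − 0 + 0 = 1.

H_0 = Z,  H_1 = Z/2,  H_2 = 0.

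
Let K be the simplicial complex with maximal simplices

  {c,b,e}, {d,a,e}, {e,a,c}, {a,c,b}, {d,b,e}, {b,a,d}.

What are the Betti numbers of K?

b_0 = 1, b_1 = 0, b_2 = 1.

We work with the vertex ordering a < b < c < d < e. The simplices of K, each written with vertices in increasing order, are:

  0-simplices (5): a, b, c, d, e
  1-simplices (9): ab, ac, ad, ae, bc, bd, be, ce, de
  2-simplices (6): abc, abd, ace, ade, bce, bde

Hence C_0 ≅ Z^5, C_1 ≅ Z^9, C_2 ≅ Z^6.

Boundary ∂_1: C_1 → C_0 is given by ∂[p,q] = [q] − [p]. For instance
  ∂de = e − d.
The resulting 5×9 matrix has rank 4, and its Smith normal form has invariant factors (1,1,1,1).

∂_2: C_2 → C_1 acts by ∂[p,q,r] = [q,r] − [p,r] + [p,q]. For instance
  ∂abc = bc − ac + ab,
  ∂bde = de − be + bd.
This gives a 9×6 integer matrix of rank 5; reducing to Smith normal form yields diagonal entries (1,1,1,1,1).

From H_k ≅ ker(∂_k) / im(∂_{k+1}) we obtain:

  H_0: rank C_0 − rank ∂_1 = 5 − 4 = 1, and the invariant factors of ∂_1 are all 1, so H_0 = Z.
  H_1: rank ker ∂_1 − rank ∂_2 = (9 − 4) − 5 = 0, and the invariant factors of ∂_2 are all 1, so H_1 = 0.
  H_2: rank ker ∂_2 − rank ∂_3 = (6 − 5) − 0 = 1, and there is no ∂_3, so H_2 = Z.

(K is a triangulation of the 2-sphere S^2.)

Hence the Betti numbers are b_0 = 1, b_1 = 0, b_2 = 1.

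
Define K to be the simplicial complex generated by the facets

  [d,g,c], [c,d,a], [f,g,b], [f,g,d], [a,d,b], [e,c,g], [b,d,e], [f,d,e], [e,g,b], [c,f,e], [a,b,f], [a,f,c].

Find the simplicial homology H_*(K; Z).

H_0 = Z,  H_1 = Z/2,  H_2 = 0.

Fix the vertex order a < b < c < d < e < f < g and write every simplex with vertices in increasing order. Then dim K = 2 and the simplices of K are:

  0-simplices (7): a, b, c, d, e, f, g
  1-simplices (18): ab, ac, ad, af, bd, be, bf, bg, cd, ce, cf, cg, de, df, dg, ef, eg, fg
  2-simplices (12): abd, abf, acd, acf, bde, beg, bfg, cdg, cef, ceg, def, dfg

Hence C_0 ≅ Z^7, C_1 ≅ Z^18, C_2 ≅ Z^12.

The boundary map ∂_1: C_1 → C_0 is given by ∂[p,q] = [q] − [p]. For instance
  ∂ad = d − a.
This gives a 7×18 integer matrix of rank 6; reducing to Smith normal form yields diagonal entries (1,1,1,1,1,1).

Boundary ∂_2: C_2 → C_1 maps a triangle to the signed sum of its edges. For instance
  ∂bfg = fg − bg + bf,
  ∂bde = de − be + bd.
The 18×12 boundary matrix has rank 12 and Smith normal form diag(1,1,1,1,1,1,1,1,1,1,1,2).

From H_k ≅ ker(∂_k) / im(∂_{k+1}) we obtain:

  H_0: rank C_0 − rank ∂_1 = 7 − 6 = 1, and the invariant factors of ∂_1 are all 1, so H_0 ≅ Z.
  H_1: rank ker ∂_1 − rank ∂_2 = (18 − 6) − 12 = 0, and ∂_2 has invariant factor 2 > 1, so H_1 ≅ Z/2.
  H_2: rank ker ∂_2 − rank ∂_3 = (12 − 12) − 0 = 0, and there is no ∂_3, so H_2 ≅ 0.

As a check, the Euler characteristic is 7 − 18 + 12 = 1, which agrees with 1 − 0 + 0 = 1.
(K is a triangulation of the real projective plane RP^2.)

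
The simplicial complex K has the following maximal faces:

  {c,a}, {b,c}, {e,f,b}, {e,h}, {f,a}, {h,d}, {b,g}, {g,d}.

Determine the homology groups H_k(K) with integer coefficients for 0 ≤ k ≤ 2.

Order the vertices as a < b < c < d < e < f < g < h. Listing each simplex with vertices in this order, K has dimension 2 with simplices:

  0-simplices (8): a, b, c, d, e, f, g, h
  1-simplices (10): ac, af, bc, be, bf, bg, dg, dh, ef, eh
  2-simplices (1): bef

giving chain groups C_0 ≅ Z^8, C_1 ≅ Z^10, C_2 ≅ Z^1.

Boundary ∂_1: C_1 → C_0 is given by ∂[p,q] = [q] − [p]. For instance
  ∂ef = f − e.
The 8×10 boundary matrix has rank 7 and Smith normal form diag(1,1,1,1,1,1,1).

The boundary map ∂_2: C_2 → C_1 maps a triangle to the signed sum of its edges. For instance
  ∂bef = ef − bf + be.
The resulting 10×1 matrix has rank 1, and its Smith normal form has invariant factors (1).

Computing H_k = (kernel of ∂_k) / (image of ∂_{k+1}):

  H_0: rank C_0 − rank ∂_1 = 8 − 7 = 1, and the invariant factors of ∂_1 are all 1, so H_0 ≅ Z.
  H_1: rank ker ∂_1 − rank ∂_2 = (10 − 7) − 1 = 2, and the invariant factors of ∂_2 are all 1, so H_1 ≅ Z^2.
  H_2: rank ker ∂_2 − rank ∂_3 = (1 − 1) − 0 = 0, and there is no ∂_3, so H_2 ≅ 0.

H_0 ≅ Z,  H_1 ≅ Z^2,  H_2 = 0.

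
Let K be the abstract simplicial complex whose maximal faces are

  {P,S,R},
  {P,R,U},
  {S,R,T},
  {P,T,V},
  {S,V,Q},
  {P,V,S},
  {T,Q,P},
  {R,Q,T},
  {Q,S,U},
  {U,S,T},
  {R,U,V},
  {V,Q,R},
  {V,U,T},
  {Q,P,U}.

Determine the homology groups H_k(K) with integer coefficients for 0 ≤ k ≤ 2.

We work with the vertex ordering P < Q < R < S < T < U < V. The simplices of K, each written with vertices in increasing order, are:

  0-simplices (7): P, Q, R, S, T, U, V
  1-simplices (21): PQ, PR, PS, PT, PU, PV, QR, QS, QT, QU, QV, RS, RT, RU, RV, ST, SU, SV, TU, TV, UV
  2-simplices (14): PQT, PQU, PRS, PRU, PSV, PTV, QRT, QRV, QSU, QSV, RST, RUV, STU, TUV

so the chain groups are C_0 ≅ Z^7, C_1 ≅ Z^21, C_2 ≅ Z^14.

∂_1: C_1 → C_0 maps an edge to its endpoints' difference, ∂[p,q] = q − p. For instance
  ∂QS = S − Q.
As a 7×21 matrix over Z this has rank 6, with invariant factors (1,1,1,1,1,1).

The boundary map ∂_2: C_2 → C_1 maps a triangle to the signed sum of its edges. For instance
  ∂QRT = RT − QT + QR,
  ∂QRV = RV − QV + QR.
As a 21×14 matrix over Z this has rank 13, with invariant factors (1,1,1,1,1,1,1,1,1,1,1,1,1).

Reading off H_k = ker ∂_k / im ∂_{k+1}:

  H_0: rank C_0 − rank ∂_1 = 7 − 6 = 1, and the invariant factors of ∂_1 are all 1, so H_0 = Z.
  H_1: rank ker ∂_1 − rank ∂_2 = (21 − 6) − 13 = 2, and the invariant factors of ∂_2 are all 1, so H_1 = Z^2.
  H_2: rank ker ∂_2 − rank ∂_3 = (14 − 13) − 0 = 1, and there is no ∂_3, so H_2 = Z.

(K is a triangulation of the torus T^2.)

H_0 ≅ Z,  H_1 ≅ Z^2,  H_2 ≅ Z.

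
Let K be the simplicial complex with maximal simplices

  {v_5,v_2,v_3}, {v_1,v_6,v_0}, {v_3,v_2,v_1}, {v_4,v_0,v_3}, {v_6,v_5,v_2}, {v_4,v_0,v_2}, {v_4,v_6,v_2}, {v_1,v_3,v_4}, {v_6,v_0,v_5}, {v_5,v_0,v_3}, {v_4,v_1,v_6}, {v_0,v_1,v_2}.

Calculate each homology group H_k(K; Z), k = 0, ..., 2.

Fix the vertex order v_0 < v_1 < v_2 < v_3 < v_4 < v_5 < v_6 and write every simplex with vertices in increasing order. Then dim K = 2 and the simplices of K are:

  0-simplices (7): [v_0], [v_1], [v_2], [v_3], [v_4], [v_5], [v_6]
  1-simplices (18): (18 of them)
  2-simplices (12): (12 of them)

giving chain groups C_0 ≅ Z^7, C_1 ≅ Z^18, C_2 ≅ Z^12.

∂_1: C_1 → C_0 is given by ∂[p,q] = [q] − [p].
As a 7×18 matrix over Z this has rank 6, with invariant factors (1,1,1,1,1,1).

Boundary ∂_2: C_2 → C_1 acts by ∂[p,q,r] = [q,r] − [p,r] + [p,q]. For instance
  ∂[v_0,v_3,v_5] = [v_3,v_5] − [v_0,v_5] + [v_0,v_3],
  ∂[v_1,v_3,v_4] = [v_3,v_4] − [v_1,v_4] + [v_1,v_3].
As a 18×12 matrix over Z this has rank 12, with invariant factors (1,1,1,1,1,1,1,1,1,1,1,2).

Computing H_k = (kernel of ∂_k) / (image of ∂_{k+1}):

  H_0: rank C_0 − rank ∂_1 = 7 − 6 = 1, and the invariant factors of ∂_1 are all 1, so H_0 = Z.
  H_1: rank ker ∂_1 − rank ∂_2 = (18 − 6) − 12 = 0, and ∂_2 has invariant factor 2 > 1, so H_1 = Z/2.
  H_2: rank ker ∂_2 − rank ∂_3 = (12 − 12) − 0 = 0, and there is no ∂_3, so H_2 = 0.

H_0 = Z,  H_1 = Z/2,  H_2 = 0.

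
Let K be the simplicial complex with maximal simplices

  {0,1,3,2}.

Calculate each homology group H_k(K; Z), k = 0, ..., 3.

H_0 = Z,  H_1 = 0,  H_2 = 0,  H_3 = 0.

We work with the vertex ordering 0 < 1 < 2 < 3. The simplices of K, each written with vertices in increasing order, are:

  0-simplices (4): [0], [1], [2], [3]
  1-simplices (6): [0,1], [0,2], [0,3], [1,2], [1,3], [2,3]
  2-simplices (4): [0,1,2], [0,1,3], [0,2,3], [1,2,3]
  3-simplices (1): [0,1,2,3]

Hence C_0 ≅ Z^4, C_1 ≅ Z^6, C_2 ≅ Z^4, C_3 ≅ Z^1.

Boundary ∂_1: C_1 → C_0 sends each edge [p,q] (with p < q) to q − p. For instance
  ∂[1,2] = [2] − [1].
The 4×6 boundary matrix has rank 3 and Smith normal form diag(1,1,1).

∂_2: C_2 → C_1 maps a triangle to the signed sum of its edges. For instance
  ∂[0,1,2] = [1,2] − [0,2] + [0,1],
  ∂[0,2,3] = [2,3] − [0,3] + [0,2].
As a 6×4 matrix over Z this has rank 3, with invariant factors (1,1,1).

Boundary ∂_3: C_3 → C_2 sends each 3-simplex σ to the alternating sum Σ_i (−1)^i (σ with its i-th vertex removed). For instance
  ∂[0,1,2,3] = [1,2,3] − [0,2,3] + [0,1,3] − [0,1,2].
The 4×1 boundary matrix has rank 1 and Smith normal form diag(1).

Now H_k = ker ∂_k / im ∂_{k+1}, so:

  H_0: rank C_0 − rank ∂_1 = 4 − 3 = 1, and the invariant factors of ∂_1 are all 1, so H_0 ≅ Z.
  H_1: rank ker ∂_1 − rank ∂_2 = (6 − 3) − 3 = 0, and the invariant factors of ∂_2 are all 1, so H_1 ≅ 0.
  H_2: rank ker ∂_2 − rank ∂_3 = (4 − 3) − 1 = 0, and the invariant factors of ∂_3 are all 1, so H_2 ≅ 0.
  H_3: rank ker ∂_3 − rank ∂_4 = (1 − 1) − 0 = 0, and there is no ∂_4, so H_3 ≅ 0.

As a check, the Euler characteristic is 4 − 6 + 4 − 1 = 1, which agrees with 1 − 0 + 0 − 0 = 1.
(K is a triangulation of the 3-simplex.)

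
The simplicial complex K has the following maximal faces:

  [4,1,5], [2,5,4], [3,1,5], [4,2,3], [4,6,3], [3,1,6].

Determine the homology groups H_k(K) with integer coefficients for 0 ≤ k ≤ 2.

H_0 = Z,  H_1 = Z,  H_2 = 0.

Fix the vertex order 1 < 2 < 3 < 4 < 5 < 6 and write every simplex with vertices in increasing order. Then dim K = 2 and the simplices of K are:

  0-simplices (6): [1], [2], [3], [4], [5], [6]
  1-simplices (12): [1,3], [1,4], [1,5], [1,6], [2,3], [2,4], [2,5], [3,4], [3,5], [3,6], [4,5], [4,6]
  2-simplices (6): [1,3,5], [1,3,6], [1,4,5], [2,3,4], [2,4,5], [3,4,6]

giving chain groups C_0 ≅ Z^6, C_1 ≅ Z^12, C_2 ≅ Z^6.

The boundary map ∂_1: C_1 → C_0 maps an edge to its endpoints' difference, ∂[p,q] = q − p. For instance
  ∂[4,5] = [5] − [4].
The 6×12 boundary matrix has rank 5 and Smith normal form diag(1,1,1,1,1).

∂_2: C_2 → C_1 sends each 2-simplex [p,q,r] to [q,r] − [p,r] + [p,q]. For instance
  ∂[3,4,6] = [4,6] − [3,6] + [3,4],
  ∂[1,3,5] = [3,5] − [1,5] + [1,3].
This gives a 12×6 integer matrix of rank 6; reducing to Smith normal form yields diagonal entries (1,1,1,1,1,1).

Reading off H_k = ker ∂_k / im ∂_{k+1}:

  H_0: rank C_0 − rank ∂_1 = 6 − 5 = 1, and the invariant factors of ∂_1 are all 1, so H_0 = Z.
  H_1: rank ker ∂_1 − rank ∂_2 = (12 − 5) − 6 = 1, and the invariant factors of ∂_2 are all 1, so H_1 = Z.
  H_2: rank ker ∂_2 − rank ∂_3 = (6 − 6) − 0 = 0, and there is no ∂_3, so H_2 = 0.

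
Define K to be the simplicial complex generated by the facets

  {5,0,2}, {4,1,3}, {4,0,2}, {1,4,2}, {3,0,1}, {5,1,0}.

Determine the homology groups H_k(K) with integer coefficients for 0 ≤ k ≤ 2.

H_0 ≅ Z,  H_1 ≅ Z,  H_2 = 0.

Order the vertices as 0 < 1 < 2 < 3 < 4 < 5. Listing each simplex with vertices in this order, K has dimension 2 with simplices:

  0-simplices (6): [0], [1], [2], [3], [4], [5]
  1-simplices (12): [0,1], [0,2], [0,3], [0,4], [0,5], [1,2], [1,3], [1,4], [1,5], [2,4], [2,5], [3,4]
  2-simplices (6): [0,1,3], [0,1,5], [0,2,4], [0,2,5], [1,2,4], [1,3,4]

Hence C_0 ≅ Z^6, C_1 ≅ Z^12, C_2 ≅ Z^6.

∂_1: C_1 → C_0 is given by ∂[p,q] = [q] − [p]. For instance
  ∂[0,4] = [4] − [0].
This gives a 6×12 integer matrix of rank 5; reducing to Smith normal form yields diagonal entries (1,1,1,1,1).

The boundary map ∂_2: C_2 → C_1 sends each 2-simplex [p,q,r] to [q,r] − [p,r] + [p,q]. For instance
  ∂[0,2,4] = [2,4] − [0,4] + [0,2],
  ∂[1,2,4] = [2,4] − [1,4] + [1,2].
This gives a 12×6 integer matrix of rank 6; reducing to Smith normal form yields diagonal entries (1,1,1,1,1,1).

Computing H_k = (kernel of ∂_k) / (image of ∂_{k+1}):

  H_0: rank C_0 − rank ∂_1 = 6 − 5 = 1, and the invariant factors of ∂_1 are all 1, so H_0 ≅ Z.
  H_1: rank ker ∂_1 − rank ∂_2 = (12 − 5) − 6 = 1, and the invariant factors of ∂_2 are all 1, so H_1 ≅ Z.
  H_2: rank ker ∂_2 − rank ∂_3 = (6 − 6) − 0 = 0, and there is no ∂_3, so H_2 ≅ 0.

As a check, the Euler characteristic is 6 − 12 + 6 = 0, which agrees with 1 − 1 + 0 = 0.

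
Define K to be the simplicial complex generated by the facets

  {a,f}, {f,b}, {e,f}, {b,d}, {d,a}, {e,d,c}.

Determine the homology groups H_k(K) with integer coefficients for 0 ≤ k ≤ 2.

Take the total order a < b < c < d < e < f on the vertex set. Then K (dimension 2) consists of the simplices:

  0-simplices (6): a, b, c, d, e, f
  1-simplices (8): ad, af, bd, bf, cd, ce, de, ef
  2-simplices (1): cde

so the chain groups are C_0 ≅ Z^6, C_1 ≅ Z^8, C_2 ≅ Z^1.

∂_1: C_1 → C_0 is given by ∂[p,q] = [q] − [p].
This gives a 6×8 integer matrix of rank 5; reducing to Smith normal form yields diagonal entries (1,1,1,1,1).

The boundary map ∂_2: C_2 → C_1 maps a triangle to the signed sum of its edges. For instance
  ∂cde = de − ce + cd.
As a 8×1 matrix over Z this has rank 1, with invariant factors (1).

Now H_k = ker ∂_k / im ∂_{k+1}, so:

  H_0: rank C_0 − rank ∂_1 = 6 − 5 = 1, and the invariant factors of ∂_1 are all 1, so H_0 = Z.
  H_1: rank ker ∂_1 − rank ∂_2 = (8 − 5) − 1 = 2, and the invariant factors of ∂_2 are all 1, so H_1 = Z^2.
  H_2: rank ker ∂_2 − rank ∂_3 = (1 − 1) − 0 = 0, and there is no ∂_3, so H_2 = 0.

As a check, the Euler characteristic is 6 − 8 + 1 = -1, which agrees with 1 − 2 + 0 = -1.

H_0 ≅ Z,  H_1 ≅ Z^2,  H_2 = 0.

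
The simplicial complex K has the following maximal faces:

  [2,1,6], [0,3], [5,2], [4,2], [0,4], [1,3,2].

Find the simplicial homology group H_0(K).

Fix the vertex order 0 < 1 < 2 < 3 < 4 < 5 < 6 and write every simplex with vertices in increasing order. Then dim K = 2 and the simplices of K are:

  0-simplices (7): [0], [1], [2], [3], [4], [5], [6]
  1-simplices (9): [0,3], [0,4], [1,2], [1,3], [1,6], [2,3], [2,4], [2,5], [2,6]
  2-simplices (2): [1,2,3], [1,2,6]

so the chain groups are C_0 ≅ Z^7, C_1 ≅ Z^9, C_2 ≅ Z^2.

∂_1: C_1 → C_0 maps an edge to its endpoints' difference, ∂[p,q] = q − p. For instance
  ∂[2,3] = [3] − [2].
As a 7×9 matrix over Z this has rank 6, with invariant factors (1,1,1,1,1,1).

∂_2: C_2 → C_1 acts by ∂[p,q,r] = [q,r] − [p,r] + [p,q]. For instance
  ∂[1,2,3] = [2,3] − [1,3] + [1,2],
  ∂[1,2,6] = [2,6] − [1,6] + [1,2].
The 9×2 boundary matrix has rank 2 and Smith normal form diag(1,1).

From H_k ≅ ker(∂_k) / im(∂_{k+1}) we obtain:

  H_0: rank C_0 − rank ∂_1 = 7 − 6 = 1, and the invariant factors of ∂_1 are all 1, so H_0 = Z.

H_0 ≅ Z.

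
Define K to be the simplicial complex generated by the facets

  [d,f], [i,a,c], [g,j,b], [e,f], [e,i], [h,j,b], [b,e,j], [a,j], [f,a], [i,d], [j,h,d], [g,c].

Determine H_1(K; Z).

Order the vertices as a < b < c < d < e < f < g < h < i < j. Listing each simplex with vertices in this order, K has dimension 2 with simplices:

  0-simplices (10): a, b, c, d, e, f, g, h, i, j
  1-simplices (19): ac, af, ai, aj, be, bg, bh, bj, cg, ci, df, dh, di, dj, ef, ei, ej, gj, hj
  2-simplices (5): aci, bej, bgj, bhj, dhj

so the chain groups are C_0 ≅ Z^10, C_1 ≅ Z^19, C_2 ≅ Z^5.

Boundary ∂_1: C_1 → C_0 sends each edge [p,q] (with p < q) to q − p. For instance
  ∂aj = j − a.
This gives a 10×19 integer matrix of rank 9; reducing to Smith normal form yields diagonal entries (1,1,1,1,1,1,1,1,1).

∂_2: C_2 → C_1 sends each 2-simplex [p,q,r] to [q,r] − [p,r] + [p,q]. For instance
  ∂aci = ci − ai + ac,
  ∂bgj = gj − bj + bg.
The resulting 19×5 matrix has rank 5, and its Smith normal form has invariant factors (1,1,1,1,1).

Computing H_k = (kernel of ∂_k) / (image of ∂_{k+1}):

  H_1: rank ker ∂_1 − rank ∂_2 = (19 − 9) − 5 = 5, and the invariant factors of ∂_2 are all 1, so H_1 ≅ Z^5.

H_1 = Z^5.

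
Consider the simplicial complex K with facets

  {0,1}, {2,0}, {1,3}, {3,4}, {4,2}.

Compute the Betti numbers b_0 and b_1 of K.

We work with the vertex ordering 0 < 1 < 2 < 3 < 4. The simplices of K, each written with vertices in increasing order, are:

  0-simplices (5): [0], [1], [2], [3], [4]
  1-simplices (5): [0,1], [0,2], [1,3], [2,4], [3,4]

so the chain groups are C_0 ≅ Z^5, C_1 ≅ Z^5.

Boundary ∂_1: C_1 → C_0 sends each edge [p,q] (with p < q) to q − p.
This gives a 5×5 integer matrix of rank 4; reducing to Smith normal form yields diagonal entries (1,1,1,1).

Computing H_k = (kernel of ∂_k) / (image of ∂_{k+1}):

  H_0: rank C_0 − rank ∂_1 = 5 − 4 = 1, and the invariant factors of ∂_1 are all 1, so H_0 = Z.
  H_1: rank ker ∂_1 − rank ∂_2 = (5 − 4) − 0 = 1, and there is no ∂_2, so H_1 = Z.

Hence the Betti numbers are b_0 = 1, b_1 = 1.

b_0 = 1, b_1 = 1.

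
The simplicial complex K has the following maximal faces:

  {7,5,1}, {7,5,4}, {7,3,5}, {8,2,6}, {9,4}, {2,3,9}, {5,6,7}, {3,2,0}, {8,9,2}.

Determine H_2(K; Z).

H_2 ≅ 0.

K has 10 vertices, 19 edges, 8 triangles.
rank ∂_2 = 8, rank ∂_3 = 0 ⇒ b_2 = 8 − 8 − 0 = 0. So H_2 = 0.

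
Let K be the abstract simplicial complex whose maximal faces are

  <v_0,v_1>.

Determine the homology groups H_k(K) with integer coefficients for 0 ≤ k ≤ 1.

H_0 ≅ Z,  H_1 = 0.

Take the total order v_0 < v_1 on the vertex set. Then K (dimension 1) consists of the simplices:

  0-simplices (2): [v_0], [v_1]
  1-simplices (1): [v_0,v_1]

giving chain groups C_0 ≅ Z^2, C_1 ≅ Z^1.

The boundary map ∂_1: C_1 → C_0 is given by ∂[p,q] = [q] − [p]. For instance
  ∂[v_0,v_1] = [v_1] − [v_0].
The 2×1 boundary matrix has rank 1 and Smith normal form diag(1).

Now H_k = ker ∂_k / im ∂_{k+1}, so:

  H_0: rank C_0 − rank ∂_1 = 2 − 1 = 1, and the invariant factors of ∂_1 are all 1, so H_0 ≅ Z.
  H_1: rank ker ∂_1 − rank ∂_2 = (1 − 1) − 0 = 0, and there is no ∂_2, so H_1 ≅ 0.

As a check, the Euler characteristic is 2 − 1 = 1, which agrees with 1 − 0 = 1.
(K is a triangulation of the 1-simplex.)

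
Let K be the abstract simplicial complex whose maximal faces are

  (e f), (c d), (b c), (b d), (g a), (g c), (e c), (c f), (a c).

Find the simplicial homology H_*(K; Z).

Fix the vertex order a < b < c < d < e < f < g and write every simplex with vertices in increasing order. Then dim K = 1 and the simplices of K are:

  0-simplices (7): a, b, c, d, e, f, g
  1-simplices (9): ac, ag, bc, bd, cd, ce, cf, cg, ef

Hence C_0 ≅ Z^7, C_1 ≅ Z^9.

Boundary ∂_1: C_1 → C_0 sends each edge [p,q] (with p < q) to q − p. For instance
  ∂ac = c − a.
The resulting 7×9 matrix has rank 6, and its Smith normal form has invariant factors (1,1,1,1,1,1).

Computing H_k = (kernel of ∂_k) / (image of ∂_{k+1}):

  H_0: rank C_0 − rank ∂_1 = 7 − 6 = 1, and the invariant factors of ∂_1 are all 1, so H_0 ≅ Z.
  H_1: rank ker ∂_1 − rank ∂_2 = (9 − 6) − 0 = 3, and there is no ∂_2, so H_1 ≅ Z^3.

As a check, the Euler characteristic is 7 − 9 = -2, which agrees with 1 − 3 = -2.

H_0 ≅ Z,  H_1 ≅ Z^3.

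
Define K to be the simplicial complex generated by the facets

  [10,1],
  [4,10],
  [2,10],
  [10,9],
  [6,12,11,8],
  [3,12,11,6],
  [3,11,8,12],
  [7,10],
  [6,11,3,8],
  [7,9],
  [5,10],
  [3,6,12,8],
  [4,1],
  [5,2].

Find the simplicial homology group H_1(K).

H_1 = Z^3.

Fix the vertex order 1 < 2 < 3 < 4 < 5 < 6 < 7 < 8 < 9 < 10 < 11 < 12 and write every simplex with vertices in increasing order. Then dim K = 3 and the simplices of K are:

  0-simplices (12): [1], [2], [3], [4], [5], [6], [7], [8], [9], [10], [11], [12]
  1-simplices (19): [1,4], [1,10], [2,5], [2,10], [3,6], [3,8], [3,11], [3,12], [4,10], [5,10], [6,8], [6,11], [6,12], [7,9], [7,10], [8,11], [8,12], [9,10], [11,12]
  2-simplices (10): [3,6,8], [3,6,11], [3,6,12], [3,8,11], [3,8,12], [3,11,12], [6,8,11], [6,8,12], [6,11,12], [8,11,12]
  3-simplices (5): [3,6,8,11], [3,6,8,12], [3,6,11,12], [3,8,11,12], [6,8,11,12]

Hence C_0 ≅ Z^12, C_1 ≅ Z^19, C_2 ≅ Z^10, C_3 ≅ Z^5.

The boundary map ∂_1: C_1 → C_0 sends each edge [p,q] (with p < q) to q − p.
The 12×19 boundary matrix has rank 10 and Smith normal form diag(1,1,1,1,1,1,1,1,1,1).

The boundary map ∂_2: C_2 → C_1 maps a triangle to the signed sum of its edges. For instance
  ∂[8,11,12] = [11,12] − [8,12] + [8,11],
  ∂[6,11,12] = [11,12] − [6,12] + [6,11].
This gives a 19×10 integer matrix of rank 6; reducing to Smith normal form yields diagonal entries (1,1,1,1,1,1).

∂_3: C_3 → C_2 sends each 3-simplex σ to the alternating sum Σ_i (−1)^i (σ with its i-th vertex removed). For instance
  ∂[3,6,11,12] = [6,11,12] − [3,11,12] + [3,6,12] − [3,6,11],
  ∂[6,8,11,12] = [8,11,12] − [6,11,12] + [6,8,12] − [6,8,11].
The 10×5 boundary matrix has rank 4 and Smith normal form diag(1,1,1,1).

Computing H_k = (kernel of ∂_k) / (image of ∂_{k+1}):

  H_1: rank ker ∂_1 − rank ∂_2 = (19 − 10) − 6 = 3, and the invariant factors of ∂_2 are all 1, so H_1 = Z^3.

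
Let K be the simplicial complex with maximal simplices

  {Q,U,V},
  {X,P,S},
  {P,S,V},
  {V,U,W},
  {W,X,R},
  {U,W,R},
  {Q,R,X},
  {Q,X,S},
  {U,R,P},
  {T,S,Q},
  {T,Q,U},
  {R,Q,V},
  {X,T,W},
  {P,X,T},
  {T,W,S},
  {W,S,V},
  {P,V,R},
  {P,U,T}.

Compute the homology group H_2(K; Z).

H_2 ≅ 0.

Order the vertices as P < Q < R < S < T < U < V < W < X. Listing each simplex with vertices in this order, K has dimension 2 with simplices:

  0-simplices (9): P, Q, R, S, T, U, V, W, X
  1-simplices (27): PR, PS, PT, PU, PV, PX, QR, QS, QT, QU, QV, QX, RU, RV, RW, RX, ST, SV, SW, SX, TU, TW, TX, UV, UW, VW, WX
  2-simplices (18): PRU, PRV, PSV, PSX, PTU, PTX, QRV, QRX, QST, QSX, QTU, QUV, RUW, RWX, STW, SVW, TWX, UVW

giving chain groups C_0 ≅ Z^9, C_1 ≅ Z^27, C_2 ≅ Z^18.

The boundary map ∂_1: C_1 → C_0 is given by ∂[p,q] = [q] − [p].
This gives a 9×27 integer matrix of rank 8; reducing to Smith normal form yields diagonal entries (1,1,1,1,1,1,1,1).

Boundary ∂_2: C_2 → C_1 maps a triangle to the signed sum of its edges. For instance
  ∂TWX = WX − TX + TW,
  ∂PSV = SV − PV + PS.
This gives a 27×18 integer matrix of rank 18; reducing to Smith normal form yields diagonal entries (1,1,1,1,1,1,1,1,1,1,1,1,1,1,1,1,1,2).

From H_k ≅ ker(∂_k) / im(∂_{k+1}) we obtain:

  H_2: rank ker ∂_2 − rank ∂_3 = (18 − 18) − 0 = 0, and there is no ∂_3, so H_2 = 0.

(K is a triangulation of the Klein bottle.)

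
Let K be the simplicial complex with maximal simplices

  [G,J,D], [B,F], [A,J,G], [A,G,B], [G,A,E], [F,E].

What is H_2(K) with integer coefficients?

H_2 = 0.

Fix the vertex order A < B < D < E < F < G < J and write every simplex with vertices in increasing order. Then dim K = 2 and the simplices of K are:

  0-simplices (7): A, B, D, E, F, G, J
  1-simplices (11): AB, AE, AG, AJ, BF, BG, DG, DJ, EF, EG, GJ
  2-simplices (4): ABG, AEG, AGJ, DGJ

giving chain groups C_0 ≅ Z^7, C_1 ≅ Z^11, C_2 ≅ Z^4.

Boundary ∂_1: C_1 → C_0 is given by ∂[p,q] = [q] − [p]. For instance
  ∂DG = G − D.
This gives a 7×11 integer matrix of rank 6; reducing to Smith normal form yields diagonal entries (1,1,1,1,1,1).

The boundary map ∂_2: C_2 → C_1 acts by ∂[p,q,r] = [q,r] − [p,r] + [p,q]. For instance
  ∂AEG = EG − AG + AE,
  ∂ABG = BG − AG + AB.
This gives a 11×4 integer matrix of rank 4; reducing to Smith normal form yields diagonal entries (1,1,1,1).

From H_k ≅ ker(∂_k) / im(∂_{k+1}) we obtain:

  H_2: rank ker ∂_2 − rank ∂_3 = (4 − 4) − 0 = 0, and there is no ∂_3, so H_2 ≅ 0.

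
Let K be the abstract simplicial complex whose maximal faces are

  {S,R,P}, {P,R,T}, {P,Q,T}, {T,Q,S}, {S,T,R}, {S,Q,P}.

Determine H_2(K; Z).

H_2 ≅ Z.

Fix the vertex order P < Q < R < S < T and write every simplex with vertices in increasing order. Then dim K = 2 and the simplices of K are:

  0-simplices (5): P, Q, R, S, T
  1-simplices (9): PQ, PR, PS, PT, QS, QT, RS, RT, ST
  2-simplices (6): PQS, PQT, PRS, PRT, QST, RST

Hence C_0 ≅ Z^5, C_1 ≅ Z^9, C_2 ≅ Z^6.

∂_1: C_1 → C_0 maps an edge to its endpoints' difference, ∂[p,q] = q − p. For instance
  ∂PS = S − P.
This gives a 5×9 integer matrix of rank 4; reducing to Smith normal form yields diagonal entries (1,1,1,1).

Boundary ∂_2: C_2 → C_1 sends each 2-simplex [p,q,r] to [q,r] − [p,r] + [p,q]. For instance
  ∂PRS = RS − PS + PR,
  ∂PQS = QS − PS + PQ.
The resulting 9×6 matrix has rank 5, and its Smith normal form has invariant factors (1,1,1,1,1).

Computing H_k = (kernel of ∂_k) / (image of ∂_{k+1}):

  H_2: rank ker ∂_2 − rank ∂_3 = (6 − 5) − 0 = 1, and there is no ∂_3, so H_2 = Z.

(K is a triangulation of the 2-sphere S^2.)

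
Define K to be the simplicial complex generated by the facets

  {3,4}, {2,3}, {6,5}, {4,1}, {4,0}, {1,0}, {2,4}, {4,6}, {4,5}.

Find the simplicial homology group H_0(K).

K has 7 vertices, 9 edges.
rank ∂_0 = 0, rank ∂_1 = 6 ⇒ b_0 = 7 − 0 − 6 = 1; all invariant factors of ∂_1 are 1 so no torsion. So H_0 ≅ Z.

H_0 = Z.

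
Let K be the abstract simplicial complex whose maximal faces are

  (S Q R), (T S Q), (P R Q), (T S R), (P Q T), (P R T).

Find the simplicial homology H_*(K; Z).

H_0 ≅ Z,  H_1 = 0,  H_2 ≅ Z.

Order the vertices as P < Q < R < S < T. Listing each simplex with vertices in this order, K has dimension 2 with simplices:

  0-simplices (5): P, Q, R, S, T
  1-simplices (9): PQ, PR, PT, QR, QS, QT, RS, RT, ST
  2-simplices (6): PQR, PQT, PRT, QRS, QST, RST

giving chain groups C_0 ≅ Z^5, C_1 ≅ Z^9, C_2 ≅ Z^6.

The boundary map ∂_1: C_1 → C_0 is given by ∂[p,q] = [q] − [p]. For instance
  ∂QS = S − Q.
As a 5×9 matrix over Z this has rank 4, with invariant factors (1,1,1,1).

The boundary map ∂_2: C_2 → C_1 sends each 2-simplex [p,q,r] to [q,r] − [p,r] + [p,q]. For instance
  ∂PRT = RT − PT + PR,
  ∂RST = ST − RT + RS.
The resulting 9×6 matrix has rank 5, and its Smith normal form has invariant factors (1,1,1,1,1).

Reading off H_k = ker ∂_k / im ∂_{k+1}:

  H_0: rank C_0 − rank ∂_1 = 5 − 4 = 1, and the invariant factors of ∂_1 are all 1, so H_0 = Z.
  H_1: rank ker ∂_1 − rank ∂_2 = (9 − 4) − 5 = 0, and the invariant factors of ∂_2 are all 1, so H_1 = 0.
  H_2: rank ker ∂_2 − rank ∂_3 = (6 − 5) − 0 = 1, and there is no ∂_3, so H_2 = Z.

(K is a triangulation of the 2-sphere S^2.)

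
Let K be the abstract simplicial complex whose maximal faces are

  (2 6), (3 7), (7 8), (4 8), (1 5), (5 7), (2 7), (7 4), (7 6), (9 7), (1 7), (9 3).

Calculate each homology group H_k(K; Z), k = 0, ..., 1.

H_0 = Z,  H_1 = Z^4.

We work with the vertex ordering 1 < 2 < 3 < 4 < 5 < 6 < 7 < 8 < 9. The simplices of K, each written with vertices in increasing order, are:

  0-simplices (9): [1], [2], [3], [4], [5], [6], [7], [8], [9]
  1-simplices (12): [1,5], [1,7], [2,6], [2,7], [3,7], [3,9], [4,7], [4,8], [5,7], [6,7], [7,8], [7,9]

giving chain groups C_0 ≅ Z^9, C_1 ≅ Z^12.

The boundary map ∂_1: C_1 → C_0 maps an edge to its endpoints' difference, ∂[p,q] = q − p.
The resulting 9×12 matrix has rank 8, and its Smith normal form has invariant factors (1,1,1,1,1,1,1,1).

From H_k ≅ ker(∂_k) / im(∂_{k+1}) we obtain:

  H_0: rank C_0 − rank ∂_1 = 9 − 8 = 1, and the invariant factors of ∂_1 are all 1, so H_0 ≅ Z.
  H_1: rank ker ∂_1 − rank ∂_2 = (12 − 8) − 0 = 4, and there is no ∂_2, so H_1 ≅ Z^4.

As a check, the Euler characteristic is 9 − 12 = -3, which agrees with 1 − 4 = -3.
(K is a triangulation of a wedge of 4 circles.)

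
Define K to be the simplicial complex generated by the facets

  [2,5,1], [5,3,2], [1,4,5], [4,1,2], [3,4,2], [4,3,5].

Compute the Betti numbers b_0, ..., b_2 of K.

Take the total order 1 < 2 < 3 < 4 < 5 on the vertex set. Then K (dimension 2) consists of the simplices:

  0-simplices (5): [1], [2], [3], [4], [5]
  1-simplices (9): [1,2], [1,4], [1,5], [2,3], [2,4], [2,5], [3,4], [3,5], [4,5]
  2-simplices (6): [1,2,4], [1,2,5], [1,4,5], [2,3,4], [2,3,5], [3,4,5]

Hence C_0 ≅ Z^5, C_1 ≅ Z^9, C_2 ≅ Z^6.

Boundary ∂_1: C_1 → C_0 sends each edge [p,q] (with p < q) to q − p. For instance
  ∂[3,5] = [5] − [3].
As a 5×9 matrix over Z this has rank 4, with invariant factors (1,1,1,1).

The boundary map ∂_2: C_2 → C_1 acts by ∂[p,q,r] = [q,r] − [p,r] + [p,q]. For instance
  ∂[1,2,4] = [2,4] − [1,4] + [1,2],
  ∂[2,3,4] = [3,4] − [2,4] + [2,3].
This gives a 9×6 integer matrix of rank 5; reducing to Smith normal form yields diagonal entries (1,1,1,1,1).

Now H_k = ker ∂_k / im ∂_{k+1}, so:

  H_0: rank C_0 − rank ∂_1 = 5 − 4 = 1, and the invariant factors of ∂_1 are all 1, so H_0 ≅ Z.
  H_1: rank ker ∂_1 − rank ∂_2 = (9 − 4) − 5 = 0, and the invariant factors of ∂_2 are all 1, so H_1 ≅ 0.
  H_2: rank ker ∂_2 − rank ∂_3 = (6 − 5) − 0 = 1, and there is no ∂_3, so H_2 ≅ Z.

(K is a triangulation of the 2-sphere S^2.)

Hence the Betti numbers are b_0 = 1, b_1 = 0, b_2 = 1.

b_0 = 1, b_1 = 0, b_2 = 1.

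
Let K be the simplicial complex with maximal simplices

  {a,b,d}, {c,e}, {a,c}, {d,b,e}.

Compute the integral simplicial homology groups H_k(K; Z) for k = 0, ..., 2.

H_0 = Z,  H_1 = Z,  H_2 = 0.

We work with the vertex ordering a < b < c < d < e. The simplices of K, each written with vertices in increasing order, are:

  0-simplices (5): a, b, c, d, e
  1-simplices (7): ab, ac, ad, bd, be, ce, de
  2-simplices (2): abd, bde

Hence C_0 ≅ Z^5, C_1 ≅ Z^7, C_2 ≅ Z^2.

∂_1: C_1 → C_0 is given by ∂[p,q] = [q] − [p].
The resulting 5×7 matrix has rank 4, and its Smith normal form has invariant factors (1,1,1,1).

Boundary ∂_2: C_2 → C_1 acts by ∂[p,q,r] = [q,r] − [p,r] + [p,q]. For instance
  ∂abd = bd − ad + ab,
  ∂bde = de − be + bd.
This gives a 7×2 integer matrix of rank 2; reducing to Smith normal form yields diagonal entries (1,1).

Computing H_k = (kernel of ∂_k) / (image of ∂_{k+1}):

  H_0: rank C_0 − rank ∂_1 = 5 − 4 = 1, and the invariant factors of ∂_1 are all 1, so H_0 ≅ Z.
  H_1: rank ker ∂_1 − rank ∂_2 = (7 − 4) − 2 = 1, and the invariant factors of ∂_2 are all 1, so H_1 ≅ Z.
  H_2: rank ker ∂_2 − rank ∂_3 = (2 − 2) − 0 = 0, and there is no ∂_3, so H_2 ≅ 0.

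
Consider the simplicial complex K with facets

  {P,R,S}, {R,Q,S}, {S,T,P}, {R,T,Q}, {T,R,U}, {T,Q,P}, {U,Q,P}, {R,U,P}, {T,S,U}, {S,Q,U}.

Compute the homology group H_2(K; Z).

Order the vertices as P < Q < R < S < T < U. Listing each simplex with vertices in this order, K has dimension 2 with simplices:

  0-simplices (6): P, Q, R, S, T, U
  1-simplices (15): PQ, PR, PS, PT, PU, QR, QS, QT, QU, RS, RT, RU, ST, SU, TU
  2-simplices (10): PQT, PQU, PRS, PRU, PST, QRS, QRT, QSU, RTU, STU

so the chain groups are C_0 ≅ Z^6, C_1 ≅ Z^15, C_2 ≅ Z^10.

∂_1: C_1 → C_0 is given by ∂[p,q] = [q] − [p]. For instance
  ∂QR = R − Q.
As a 6×15 matrix over Z this has rank 5, with invariant factors (1,1,1,1,1).

The boundary map ∂_2: C_2 → C_1 sends each 2-simplex [p,q,r] to [q,r] − [p,r] + [p,q]. For instance
  ∂RTU = TU − RU + RT,
  ∂STU = TU − SU + ST.
This gives a 15×10 integer matrix of rank 10; reducing to Smith normal form yields diagonal entries (1,1,1,1,1,1,1,1,1,2).

Now H_k = ker ∂_k / im ∂_{k+1}, so:

  H_2: rank ker ∂_2 − rank ∂_3 = (10 − 10) − 0 = 0, and there is no ∂_3, so H_2 = 0.

(K is a triangulation of the real projective plane RP^2.)

H_2 ≅ 0.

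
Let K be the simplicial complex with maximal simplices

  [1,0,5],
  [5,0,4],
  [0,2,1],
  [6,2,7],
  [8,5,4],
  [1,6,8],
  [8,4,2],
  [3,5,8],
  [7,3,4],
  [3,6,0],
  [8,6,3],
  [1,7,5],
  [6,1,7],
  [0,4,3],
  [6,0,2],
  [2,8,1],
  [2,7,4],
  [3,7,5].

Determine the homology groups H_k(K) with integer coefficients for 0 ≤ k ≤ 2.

Take the total order 0 < 1 < 2 < 3 < 4 < 5 < 6 < 7 < 8 on the vertex set. Then K (dimension 2) consists of the simplices:

  0-simplices (9): [0], [1], [2], [3], [4], [5], [6], [7], [8]
  1-simplices (27): (27 of them)
  2-simplices (18): [0,1,2], [0,1,5], [0,2,6], [0,3,4], [0,3,6], [0,4,5], [1,2,8], [1,5,7], [1,6,7], [1,6,8], [2,4,7], [2,4,8], [2,6,7], [3,4,7], [3,5,7], [3,5,8], [3,6,8], [4,5,8]

giving chain groups C_0 ≅ Z^9, C_1 ≅ Z^27, C_2 ≅ Z^18.

The boundary map ∂_1: C_1 → C_0 is given by ∂[p,q] = [q] − [p].
The resulting 9×27 matrix has rank 8, and its Smith normal form has invariant factors (1,1,1,1,1,1,1,1).

Boundary ∂_2: C_2 → C_1 maps a triangle to the signed sum of its edges. For instance
  ∂[1,5,7] = [5,7] − [1,7] + [1,5],
  ∂[2,4,7] = [4,7] − [2,7] + [2,4].
This gives a 27×18 integer matrix of rank 18; reducing to Smith normal form yields diagonal entries (1,1,1,1,1,1,1,1,1,1,1,1,1,1,1,1,1,2).

Computing H_k = (kernel of ∂_k) / (image of ∂_{k+1}):

  H_0: rank C_0 − rank ∂_1 = 9 − 8 = 1, and the invariant factors of ∂_1 are all 1, so H_0 ≅ Z.
  H_1: rank ker ∂_1 − rank ∂_2 = (27 − 8) − 18 = 1, and ∂_2 has invariant factor 2 > 1, so H_1 ≅ Z × Z/2.
  H_2: rank ker ∂_2 − rank ∂_3 = (18 − 18) − 0 = 0, and there is no ∂_3, so H_2 ≅ 0.

As a check, the Euler characteristic is 9 − 27 + 18 = 0, which agrees with 1 − 1 + 0 = 0.
(K is a triangulation of the Klein bottle.)

H_0 = Z,  H_1 = Z × Z/2,  H_2 = 0.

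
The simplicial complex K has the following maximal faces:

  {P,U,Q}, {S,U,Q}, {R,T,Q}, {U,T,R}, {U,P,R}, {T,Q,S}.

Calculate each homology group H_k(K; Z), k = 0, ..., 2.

H_0 ≅ Z,  H_1 ≅ Z,  H_2 = 0.

Order the vertices as P < Q < R < S < T < U. Listing each simplex with vertices in this order, K has dimension 2 with simplices:

  0-simplices (6): P, Q, R, S, T, U
  1-simplices (12): PQ, PR, PU, QR, QS, QT, QU, RT, RU, ST, SU, TU
  2-simplices (6): PQU, PRU, QRT, QST, QSU, RTU

Hence C_0 ≅ Z^6, C_1 ≅ Z^12, C_2 ≅ Z^6.

Boundary ∂_1: C_1 → C_0 is given by ∂[p,q] = [q] − [p]. For instance
  ∂QU = U − Q.
As a 6×12 matrix over Z this has rank 5, with invariant factors (1,1,1,1,1).

∂_2: C_2 → C_1 acts by ∂[p,q,r] = [q,r] − [p,r] + [p,q]. For instance
  ∂PRU = RU − PU + PR,
  ∂PQU = QU − PU + PQ.
The resulting 12×6 matrix has rank 6, and its Smith normal form has invariant factors (1,1,1,1,1,1).

From H_k ≅ ker(∂_k) / im(∂_{k+1}) we obtain:

  H_0: rank C_0 − rank ∂_1 = 6 − 5 = 1, and the invariant factors of ∂_1 are all 1, so H_0 ≅ Z.
  H_1: rank ker ∂_1 − rank ∂_2 = (12 − 5) − 6 = 1, and the invariant factors of ∂_2 are all 1, so H_1 ≅ Z.
  H_2: rank ker ∂_2 − rank ∂_3 = (6 − 6) − 0 = 0, and there is no ∂_3, so H_2 ≅ 0.

As a check, the Euler characteristic is 6 − 12 + 6 = 0, which agrees with 1 − 1 + 0 = 0.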